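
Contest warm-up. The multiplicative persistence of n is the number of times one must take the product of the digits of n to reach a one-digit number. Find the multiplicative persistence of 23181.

23181 → 48 → 32 → 6 (3 steps)

3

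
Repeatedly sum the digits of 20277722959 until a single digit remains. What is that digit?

7

2+0+2+7+7+7+2+2+9+5+9 = 52
5+2 = 7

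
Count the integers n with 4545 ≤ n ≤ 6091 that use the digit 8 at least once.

461

The integers in [4545, 6091] that use the digit 8 at least once: 4548, 4558, 4568, 4578, 4580, 4581, …, 6088, 6089.
461 qualify.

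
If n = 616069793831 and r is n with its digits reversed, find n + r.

Reverse of 616069793831 is 138397960616.
616069793831 + 138397960616 = 754467754447

754467754447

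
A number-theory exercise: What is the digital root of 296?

2+9+6 = 17
1+7 = 8
(Equivalently, 296 mod 9 = 8.)

8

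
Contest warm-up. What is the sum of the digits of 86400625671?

8+6+4+0+0+6+2+5+6+7+1 = 45

45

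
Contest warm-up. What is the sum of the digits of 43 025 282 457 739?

61

4+3+0+2+5+2+8+2+4+5+7+7+3+9 = 61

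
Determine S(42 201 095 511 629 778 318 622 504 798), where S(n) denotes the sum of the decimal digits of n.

124

4+2+2+0+1+0+9+5+5+1+1+6+2+9+7+7+8+3+1+8+6+2+2+5+0+4+7+9+8 = 124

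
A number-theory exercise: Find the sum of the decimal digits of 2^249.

305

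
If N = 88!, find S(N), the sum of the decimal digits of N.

531

88! = 185482642257398439114796845645546284380220968949399346684421580986889562184028199319100141244804501828416633516851200000000000000000000
Sum of its 135 digits: 531.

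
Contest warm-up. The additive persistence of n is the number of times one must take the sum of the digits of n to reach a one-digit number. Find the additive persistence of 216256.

2

216256 → 22 → 4 (2 steps)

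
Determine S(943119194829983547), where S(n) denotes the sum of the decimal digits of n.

96

9+4+3+1+1+9+1+9+4+8+2+9+9+8+3+5+4+7 = 96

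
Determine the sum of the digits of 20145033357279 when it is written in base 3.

35

20145033357279 in base 3 is 2122022211212000022102112220.
Digit sum: 2+1+2+2+0+2+2+2+1+1+2+1+2+0+0+0+0+2+2+1+0+2+1+1+2+2+2+0 = 35.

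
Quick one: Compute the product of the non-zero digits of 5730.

105

5×7×3 = 105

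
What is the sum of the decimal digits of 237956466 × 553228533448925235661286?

159

237956466 × 553228533448925235661286 = 131644306709869040576176789575276
Sum of its 33 digits: 159.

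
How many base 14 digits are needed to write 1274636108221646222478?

1274636108221646222478 in base 14 is 2DB3600732D2D20BC86, which has 19 digits.

19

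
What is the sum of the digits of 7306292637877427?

7+3+0+6+2+9+2+6+3+7+8+7+7+4+2+7 = 80

80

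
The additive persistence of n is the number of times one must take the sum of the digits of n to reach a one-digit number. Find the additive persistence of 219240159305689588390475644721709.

2

219240159305689588390475644721709 → 153 → 9 (2 steps)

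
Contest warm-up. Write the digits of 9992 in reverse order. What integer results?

Reversing 9992 gives 2999.

2999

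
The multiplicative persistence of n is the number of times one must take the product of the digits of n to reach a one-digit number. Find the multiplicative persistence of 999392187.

999392187 → 2204496 → 0 (2 steps)

2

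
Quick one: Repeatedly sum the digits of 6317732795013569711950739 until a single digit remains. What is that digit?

6+3+1+7+7+3+2+7+9+5+0+1+3+5+6+9+7+1+1+9+5+0+7+3+9 = 116
1+1+6 = 8

8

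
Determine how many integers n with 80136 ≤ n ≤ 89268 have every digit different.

2799

The integers in [80136, 89268] that have every digit different: 80136, 80137, 80139, 80142, 80143, 80145, …, 89265, 89267.
2799 qualify.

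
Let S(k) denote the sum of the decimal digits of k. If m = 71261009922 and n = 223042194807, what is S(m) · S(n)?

1638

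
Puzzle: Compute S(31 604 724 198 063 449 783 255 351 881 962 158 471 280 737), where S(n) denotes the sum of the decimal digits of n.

197

3+1+6+0+4+7+2+4+1+9+8+0+6+3+4+4+9+7+8+3+2+5+5+3+5+1+8+8+1+9+6+2+1+5+8+4+7+1+2+8+0+7+3+7 = 197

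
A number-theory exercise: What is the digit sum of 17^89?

521

17^89 = 32355938604243814834953228930022671958573652447416130728419673568773613853135920674790271577278638959930577297
Sum of its 110 digits: 521.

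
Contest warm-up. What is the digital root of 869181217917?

8+6+9+1+8+1+2+1+7+9+1+7 = 60
6+0 = 6
(Equivalently, 869181217917 mod 9 = 6.)

6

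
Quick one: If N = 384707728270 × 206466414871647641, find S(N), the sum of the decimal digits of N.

384707728270 × 206466414871647641 = 79429225429322907601014511070
Sum of its 29 digits: 104.

104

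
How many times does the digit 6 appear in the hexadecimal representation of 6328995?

6328995 in base 16 is 6092A3.
The digit 6 appears 1 time.

1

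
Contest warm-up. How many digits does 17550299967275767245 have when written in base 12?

17550299967275767245 in base 12 is 7AB13AB273B25704B9, which has 18 digits.

18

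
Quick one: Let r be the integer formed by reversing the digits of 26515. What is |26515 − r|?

25047

Reverse of 26515 is 51562.
|26515 − 51562| = 25047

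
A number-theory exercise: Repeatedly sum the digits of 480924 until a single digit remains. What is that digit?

9

4+8+0+9+2+4 = 27
2+7 = 9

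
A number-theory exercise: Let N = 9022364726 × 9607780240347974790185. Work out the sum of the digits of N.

148

9022364726 × 9607780240347974790185 = 86684897535675369712502395014310
Sum of its 32 digits: 148.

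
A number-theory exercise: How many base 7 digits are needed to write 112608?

112608 in base 7 is 646206, which has 6 digits.

6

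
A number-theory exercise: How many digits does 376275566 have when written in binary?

376275566 in base 2 is 10110011011011000001001101110, which has 29 digits.

29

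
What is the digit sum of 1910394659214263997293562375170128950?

165

1+9+1+0+3+9+4+6+5+9+2+1+4+2+6+3+9+9+7+2+9+3+5+6+2+3+7+5+1+7+0+1+2+8+9+5+0 = 165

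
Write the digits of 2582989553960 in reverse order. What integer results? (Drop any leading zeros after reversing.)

693559892852

Reversing 2582989553960 gives 693559892852.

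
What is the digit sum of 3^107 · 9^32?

3^107 · 9^32 = 3870210234510307998744588107535211184800325224934979257430349324033792477926791547
Sum of its 82 digits: 351.

351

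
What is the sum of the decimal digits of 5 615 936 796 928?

76

5+6+1+5+9+3+6+7+9+6+9+2+8 = 76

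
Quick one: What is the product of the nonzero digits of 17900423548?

241920

1×7×9×4×2×3×5×4×8 = 241920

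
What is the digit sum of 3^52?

117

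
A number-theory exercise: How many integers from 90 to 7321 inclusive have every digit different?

The integers in [90, 7321] that have every digit different: 90, 91, 92, 93, 94, 95, …, 7320, 7321.
3865 qualify.

3865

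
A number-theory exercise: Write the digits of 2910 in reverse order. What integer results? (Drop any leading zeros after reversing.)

192

Reversing 2910 gives 192.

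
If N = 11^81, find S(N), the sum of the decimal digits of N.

11^81 = 2253240236044012487937308538033349567966729852481170503814810577345406584190098644811
Sum of its 85 digits: 359.

359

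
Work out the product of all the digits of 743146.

2016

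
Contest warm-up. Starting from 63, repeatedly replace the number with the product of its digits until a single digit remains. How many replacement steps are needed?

63 → 18 → 8 (2 steps)

2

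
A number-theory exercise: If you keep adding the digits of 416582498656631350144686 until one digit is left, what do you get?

3

4+1+6+5+8+2+4+9+8+6+5+6+6+3+1+3+5+0+1+4+4+6+8+6 = 111
1+1+1 = 3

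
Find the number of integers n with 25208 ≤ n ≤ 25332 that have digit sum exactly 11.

The integers in [25208, 25332] that have digit sum exactly 11: 25211, 25220, 25301, 25310.
4 qualify.

4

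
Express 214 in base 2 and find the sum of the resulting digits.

214 in base 2 is 11010110.
Digit sum: 1+1+0+1+0+1+1+0 = 5.

5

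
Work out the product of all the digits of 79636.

7×9×6×3×6 = 6804

6804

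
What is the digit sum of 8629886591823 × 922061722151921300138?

8629886591823 × 922061722151921300138 = 7957288092832090090279243879571574
Sum of its 34 digits: 168.

168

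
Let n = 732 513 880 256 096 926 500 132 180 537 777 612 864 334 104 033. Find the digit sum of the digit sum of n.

15

First digit sum: 186.
1+8+6 = 15.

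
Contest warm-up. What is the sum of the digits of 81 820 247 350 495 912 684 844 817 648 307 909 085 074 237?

202

8+1+8+2+0+2+4+7+3+5+0+4+9+5+9+1+2+6+8+4+8+4+4+8+1+7+6+4+8+3+0+7+9+0+9+0+8+5+0+7+4+2+3+7 = 202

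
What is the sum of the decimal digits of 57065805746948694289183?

124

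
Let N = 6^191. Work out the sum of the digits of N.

702

6^191 = 42353452992829650824650286287537720163714875439236252958561071790130693518599860426338732517904598163787914962574394963983282016099473058364135571456
Sum of its 149 digits: 702.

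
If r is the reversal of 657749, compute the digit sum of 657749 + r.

Reversal of 657749 is 947756; 657749 + 947756 = 1605505.
Digit sum of 1605505: 1+6+0+5+5+0+5 = 22.

22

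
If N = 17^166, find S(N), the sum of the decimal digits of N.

928

17^166 = 1796887753442786045528628901285448769636680828221515775638120021065150859959881501792426084997540296943670659512606049183272534262881416190803138689832818942110010779350131100722197732791372009970999740769
Sum of its 205 digits: 928.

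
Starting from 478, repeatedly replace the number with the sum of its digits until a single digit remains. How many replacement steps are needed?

478 → 19 → 10 → 1 (3 steps)

3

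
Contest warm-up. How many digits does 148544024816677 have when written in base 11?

14

148544024816677 in base 11 is 43370192524296, which has 14 digits.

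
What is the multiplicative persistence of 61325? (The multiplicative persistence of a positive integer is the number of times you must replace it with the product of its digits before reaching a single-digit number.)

2

61325 → 180 → 0 (2 steps)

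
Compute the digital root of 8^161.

8

The digital root of n equals n mod 9 (or 9 when 9 | n), so we need 8^161 mod 9.
8^161 ≡ 8 (mod 9), so the digital root is 8.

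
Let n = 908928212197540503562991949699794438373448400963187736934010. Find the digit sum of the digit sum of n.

First digit sum: 288.
2+8+8 = 18.

18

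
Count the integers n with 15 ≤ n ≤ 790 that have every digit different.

The integers in [15, 790] that have every digit different: 15, 16, 17, 18, 19, 20, …, 789, 790.
574 qualify.

574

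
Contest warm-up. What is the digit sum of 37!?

37! = 13763753091226345046315979581580902400000000
Sum of its 44 digits: 153.

153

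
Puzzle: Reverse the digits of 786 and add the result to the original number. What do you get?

1473

Reverse of 786 is 687.
786 + 687 = 1473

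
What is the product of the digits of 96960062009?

9×6×9×6×0×0×6×2×0×0×9 = 0

0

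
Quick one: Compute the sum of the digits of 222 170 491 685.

47

2+2+2+1+7+0+4+9+1+6+8+5 = 47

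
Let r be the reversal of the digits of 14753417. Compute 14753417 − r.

-56682324

Reverse of 14753417 is 71435741.
14753417 − 71435741 = -56682324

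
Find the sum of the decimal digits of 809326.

28

8+0+9+3+2+6 = 28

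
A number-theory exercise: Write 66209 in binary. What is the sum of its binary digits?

66209 in base 2 is 10000001010100001.
Digit sum: 1+0+0+0+0+0+0+1+0+1+0+1+0+0+0+0+1 = 5.

5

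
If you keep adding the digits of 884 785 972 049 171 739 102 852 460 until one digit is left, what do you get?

1

8+8+4+7+8+5+9+7+2+0+4+9+1+7+1+7+3+9+1+0+2+8+5+2+4+6+0 = 127
1+2+7 = 10
1+0 = 1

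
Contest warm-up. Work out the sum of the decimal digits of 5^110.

349

5^110 = 77037197775489434122239117703397092741524065928615527809597551822662353515625
Sum of its 77 digits: 349.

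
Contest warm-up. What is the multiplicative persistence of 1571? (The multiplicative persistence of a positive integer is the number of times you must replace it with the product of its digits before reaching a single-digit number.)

1571 → 35 → 15 → 5 (3 steps)

3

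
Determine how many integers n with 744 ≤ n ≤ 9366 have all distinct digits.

4420

The integers in [744, 9366] that have all distinct digits: 745, 746, 748, 749, 750, 751, …, 9364, 9365.
4420 qualify.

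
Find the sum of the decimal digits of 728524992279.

7+2+8+5+2+4+9+9+2+2+7+9 = 66

66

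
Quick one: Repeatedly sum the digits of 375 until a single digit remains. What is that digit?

3+7+5 = 15
1+5 = 6

6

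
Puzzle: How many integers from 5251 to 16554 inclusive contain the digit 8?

3767

The integers in [5251, 16554] that contain the digit 8: 5258, 5268, 5278, 5280, 5281, 5282, …, 16538, 16548.
3767 qualify.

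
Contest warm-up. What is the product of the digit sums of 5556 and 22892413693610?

1176

S(5556) = 5+5+5+6 = 21.
S(22892413693610) = 2+2+8+9+2+4+1+3+6+9+3+6+1+0 = 56.
21 · 56 = 1176.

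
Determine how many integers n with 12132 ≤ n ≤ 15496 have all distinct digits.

The integers in [12132, 15496] that have all distinct digits: 12304, 12305, 12306, 12307, 12308, 12309, …, 15493, 15496.
1132 qualify.

1132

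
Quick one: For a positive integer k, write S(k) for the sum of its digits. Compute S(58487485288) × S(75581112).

2010

S(58487485288) = 5+8+4+8+7+4+8+5+2+8+8 = 67.
S(75581112) = 7+5+5+8+1+1+1+2 = 30.
67 · 30 = 2010.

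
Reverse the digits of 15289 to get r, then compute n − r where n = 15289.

Reverse of 15289 is 98251.
15289 − 98251 = -82962

-82962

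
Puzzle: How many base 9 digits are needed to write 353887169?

9

353887169 in base 9 is 818808835, which has 9 digits.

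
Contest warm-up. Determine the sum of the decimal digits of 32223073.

22

3+2+2+2+3+0+7+3 = 22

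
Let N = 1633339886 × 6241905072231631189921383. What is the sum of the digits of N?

120

1633339886 × 6241905072231631189921383 = 10195152519101634253340236058182338
Sum of its 35 digits: 120.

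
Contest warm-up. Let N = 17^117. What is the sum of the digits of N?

665

17^117 = 917326207544770037087022879737265899616717956020646972867917933945514265458822199400068265195721466033755428917968662800632078450845053225380177
Sum of its 144 digits: 665.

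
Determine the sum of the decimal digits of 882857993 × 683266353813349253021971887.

129

882857993 × 683266353813349253021971887 = 603227161812081418131027285059242791
Sum of its 36 digits: 129.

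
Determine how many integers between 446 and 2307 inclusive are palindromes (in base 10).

The integers in [446, 2307] that are palindromes (in base 10): 454, 464, 474, 484, 494, 505, …, 2112, 2222.
68 qualify.

68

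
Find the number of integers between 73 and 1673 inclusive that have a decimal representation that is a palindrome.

100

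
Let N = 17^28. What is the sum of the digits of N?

145

17^28 = 28351092476867700887730107366063041
Sum of its 35 digits: 145.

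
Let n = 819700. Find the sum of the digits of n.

8+1+9+7+0+0 = 25

25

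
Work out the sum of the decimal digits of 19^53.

280

19^53 = 59421122346247241412351458018431280568286198035505372938424006857859
Sum of its 68 digits: 280.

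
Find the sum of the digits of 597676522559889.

93

5+9+7+6+7+6+5+2+2+5+5+9+8+8+9 = 93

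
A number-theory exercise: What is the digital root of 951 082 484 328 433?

1

9+5+1+0+8+2+4+8+4+3+2+8+4+3+3 = 64
6+4 = 10
1+0 = 1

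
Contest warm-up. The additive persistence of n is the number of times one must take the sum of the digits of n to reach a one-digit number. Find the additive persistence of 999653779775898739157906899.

3

999653779775898739157906899 → 181 → 10 → 1 (3 steps)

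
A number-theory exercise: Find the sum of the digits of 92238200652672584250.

9+2+2+3+8+2+0+0+6+5+2+6+7+2+5+8+4+2+5+0 = 78

78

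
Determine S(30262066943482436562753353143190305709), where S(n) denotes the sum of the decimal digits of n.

3+0+2+6+2+0+6+6+9+4+3+4+8+2+4+3+6+5+6+2+7+5+3+3+5+3+1+4+3+1+9+0+3+0+5+7+0+9 = 149

149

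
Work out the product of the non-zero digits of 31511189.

3×1×5×1×1×1×8×9 = 1080

1080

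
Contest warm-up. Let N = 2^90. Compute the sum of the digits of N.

118

2^90 = 1237940039285380274899124224
Sum of its 28 digits: 118.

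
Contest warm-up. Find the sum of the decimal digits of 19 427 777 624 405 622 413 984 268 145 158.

144

1+9+4+2+7+7+7+7+6+2+4+4+0+5+6+2+2+4+1+3+9+8+4+2+6+8+1+4+5+1+5+8 = 144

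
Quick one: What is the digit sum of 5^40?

5^40 = 9094947017729282379150390625
Sum of its 28 digits: 130.

130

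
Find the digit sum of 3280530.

21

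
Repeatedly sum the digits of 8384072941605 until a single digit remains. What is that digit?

8+3+8+4+0+7+2+9+4+1+6+0+5 = 57
5+7 = 12
1+2 = 3
(Equivalently, 8384072941605 mod 9 = 3.)

3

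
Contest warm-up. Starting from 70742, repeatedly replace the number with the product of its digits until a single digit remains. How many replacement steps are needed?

1

70742 → 0 (1 step)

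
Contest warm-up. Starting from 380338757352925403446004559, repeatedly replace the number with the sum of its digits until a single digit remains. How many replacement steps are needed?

380338757352925403446004559 → 114 → 6 (2 steps)

2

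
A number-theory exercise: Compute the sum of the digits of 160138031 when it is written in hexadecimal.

160138031 in base 16 is 98B832F.
Digit sum: 9+8+11+8+3+2+15 = 56.

56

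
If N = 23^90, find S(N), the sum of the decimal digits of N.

568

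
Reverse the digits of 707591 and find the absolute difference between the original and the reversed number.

511884

Reverse of 707591 is 195707.
|707591 − 195707| = 511884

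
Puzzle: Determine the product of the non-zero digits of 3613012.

108

3×6×1×3×1×2 = 108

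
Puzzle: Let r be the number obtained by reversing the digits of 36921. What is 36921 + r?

49884

Reverse of 36921 is 12963.
36921 + 12963 = 49884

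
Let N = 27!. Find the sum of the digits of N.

108

27! = 10888869450418352160768000000
Sum of its 29 digits: 108.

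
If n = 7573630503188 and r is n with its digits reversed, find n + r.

16386680866945

Reverse of 7573630503188 is 8813050363757.
7573630503188 + 8813050363757 = 16386680866945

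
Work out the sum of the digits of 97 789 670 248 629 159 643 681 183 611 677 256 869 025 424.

220

9+7+7+8+9+6+7+0+2+4+8+6+2+9+1+5+9+6+4+3+6+8+1+1+8+3+6+1+1+6+7+7+2+5+6+8+6+9+0+2+5+4+2+4 = 220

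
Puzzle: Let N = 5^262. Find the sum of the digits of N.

805

5^262 = 1349401336733506972716617478562562432986875056943168966409953667213842469244129227808048047417545035400085514679085884937030484210442491670883281840165324183544726110994815826416015625
Sum of its 184 digits: 805.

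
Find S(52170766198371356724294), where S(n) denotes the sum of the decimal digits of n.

105

5+2+1+7+0+7+6+6+1+9+8+3+7+1+3+5+6+7+2+4+2+9+4 = 105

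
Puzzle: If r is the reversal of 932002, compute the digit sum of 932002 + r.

Reversal of 932002 is 200239; 932002 + 200239 = 1132241.
Digit sum of 1132241: 1+1+3+2+2+4+1 = 14.

14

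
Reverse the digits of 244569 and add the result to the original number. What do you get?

1210011

Reverse of 244569 is 965442.
244569 + 965442 = 1210011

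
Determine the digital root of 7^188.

4

The digital root of n equals n mod 9 (or 9 when 9 | n), so we need 7^188 mod 9.
7^188 ≡ 4 (mod 9), so the digital root is 4.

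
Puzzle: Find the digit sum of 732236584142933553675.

7+3+2+2+3+6+5+8+4+1+4+2+9+3+3+5+5+3+6+7+5 = 93

93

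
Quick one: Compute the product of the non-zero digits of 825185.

8×2×5×1×8×5 = 3200

3200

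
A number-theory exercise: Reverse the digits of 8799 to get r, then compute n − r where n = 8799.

-1179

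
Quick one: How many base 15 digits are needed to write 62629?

62629 in base 15 is 13854, which has 5 digits.

5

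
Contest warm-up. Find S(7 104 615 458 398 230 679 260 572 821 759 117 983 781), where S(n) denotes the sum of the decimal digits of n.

187

7+1+0+4+6+1+5+4+5+8+3+9+8+2+3+0+6+7+9+2+6+0+5+7+2+8+2+1+7+5+9+1+1+7+9+8+3+7+8+1 = 187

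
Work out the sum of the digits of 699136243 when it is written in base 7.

31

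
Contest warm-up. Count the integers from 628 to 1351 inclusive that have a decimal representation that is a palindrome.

41

The integers in [628, 1351] that have a decimal representation that is a palindrome: 636, 646, 656, 666, 676, 686, …, 1221, 1331.
41 qualify.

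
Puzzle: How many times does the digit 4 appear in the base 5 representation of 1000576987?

3

1000576987 in base 5 is 4022121430422.
The digit 4 appears 3 times.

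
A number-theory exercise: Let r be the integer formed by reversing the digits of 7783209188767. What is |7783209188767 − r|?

104390164890

Reverse of 7783209188767 is 7678819023877.
|7783209188767 − 7678819023877| = 104390164890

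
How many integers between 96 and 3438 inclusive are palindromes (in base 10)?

The integers in [96, 3438] that are palindromes (in base 10): 99, 101, 111, 121, 131, 141, …, 3223, 3333.
115 qualify.

115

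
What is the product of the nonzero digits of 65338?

6×5×3×3×8 = 2160

2160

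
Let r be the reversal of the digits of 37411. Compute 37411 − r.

25938

Reverse of 37411 is 11473.
37411 − 11473 = 25938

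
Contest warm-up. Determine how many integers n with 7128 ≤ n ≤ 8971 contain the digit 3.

517

The integers in [7128, 8971] that contain the digit 3: 7130, 7131, 7132, 7133, 7134, 7135, …, 8953, 8963.
517 qualify.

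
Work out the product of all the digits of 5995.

5×9×9×5 = 2025

2025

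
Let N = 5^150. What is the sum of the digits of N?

5^150 = 700649232162408535461864791644958065640130970938257885878534141944895541342930300743319094181060791015625
Sum of its 105 digits: 451.

451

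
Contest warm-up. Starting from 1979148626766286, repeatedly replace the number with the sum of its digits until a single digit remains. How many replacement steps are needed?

3

1979148626766286 → 88 → 16 → 7 (3 steps)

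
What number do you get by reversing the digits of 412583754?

Reversing 412583754 gives 457385214.

457385214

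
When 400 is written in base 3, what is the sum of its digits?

400 in base 3 is 112211.
Digit sum: 1+1+2+2+1+1 = 8.

8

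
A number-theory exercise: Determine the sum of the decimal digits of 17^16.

17^16 = 48661191875666868481
Sum of its 20 digits: 109.

109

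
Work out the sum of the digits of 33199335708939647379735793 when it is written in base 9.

33199335708939647379735793 in base 9 is 512176670827310865741015677.
Digit sum: 5+1+2+1+7+6+6+7+0+8+2+7+3+1+0+8+6+5+7+4+1+0+1+5+6+7+7 = 113.

113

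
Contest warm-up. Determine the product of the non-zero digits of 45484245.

4×5×4×8×4×2×4×5 = 102400

102400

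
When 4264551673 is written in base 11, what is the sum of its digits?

4264551673 in base 11 is 1899256878.
Digit sum: 1+8+9+9+2+5+6+8+7+8 = 63.

63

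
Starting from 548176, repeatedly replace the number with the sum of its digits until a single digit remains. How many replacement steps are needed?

548176 → 31 → 4 (2 steps)

2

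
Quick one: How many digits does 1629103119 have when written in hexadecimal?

1629103119 in base 16 is 611A240F, which has 8 digits.

8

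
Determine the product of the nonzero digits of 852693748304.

34836480

8×5×2×6×9×3×7×4×8×3×4 = 34836480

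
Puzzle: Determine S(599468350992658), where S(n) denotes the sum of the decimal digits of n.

88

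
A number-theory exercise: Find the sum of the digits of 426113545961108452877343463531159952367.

4+2+6+1+1+3+5+4+5+9+6+1+1+0+8+4+5+2+8+7+7+3+4+3+4+6+3+5+3+1+1+5+9+9+5+2+3+6+7 = 168

168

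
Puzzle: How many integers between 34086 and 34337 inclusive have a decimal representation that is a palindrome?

The integers in [34086, 34337] that have a decimal representation that is a palindrome: 34143, 34243.
2 qualify.

2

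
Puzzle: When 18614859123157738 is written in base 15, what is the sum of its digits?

18614859123157738 in base 15 is 98710310513E5D.
Digit sum: 9+8+7+1+0+3+1+0+5+1+3+14+5+13 = 70.

70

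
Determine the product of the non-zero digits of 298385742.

967680

2×9×8×3×8×5×7×4×2 = 967680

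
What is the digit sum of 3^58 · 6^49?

3^58 · 6^49 = 634518140072273283018172313718473477768148647195346391953617977344
Sum of its 66 digits: 297.

297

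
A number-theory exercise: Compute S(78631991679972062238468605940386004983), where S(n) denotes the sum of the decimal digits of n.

188

7+8+6+3+1+9+9+1+6+7+9+9+7+2+0+6+2+2+3+8+4+6+8+6+0+5+9+4+0+3+8+6+0+0+4+9+8+3 = 188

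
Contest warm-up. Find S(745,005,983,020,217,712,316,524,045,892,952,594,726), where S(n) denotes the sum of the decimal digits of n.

161

7+4+5+0+0+5+9+8+3+0+2+0+2+1+7+7+1+2+3+1+6+5+2+4+0+4+5+8+9+2+9+5+2+5+9+4+7+2+6 = 161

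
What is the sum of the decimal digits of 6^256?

6^256 = 16096079122395561512061763913577304064976913480336184419870793713264277662647884811647537309195067118494671396772863385036070451166210844912750004569643271101628982439604781505910612662005364378566656
Sum of its 200 digits: 873.

873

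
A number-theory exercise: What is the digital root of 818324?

8

8+1+8+3+2+4 = 26
2+6 = 8
(Equivalently, 818324 mod 9 = 8.)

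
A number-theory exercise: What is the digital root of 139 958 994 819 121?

1+3+9+9+5+8+9+9+4+8+1+9+1+2+1 = 79
7+9 = 16
1+6 = 7

7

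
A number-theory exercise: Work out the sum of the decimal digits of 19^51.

19^51 = 164601446942513134106236725812829032045114121982009343319734091019
Sum of its 66 digits: 235.

235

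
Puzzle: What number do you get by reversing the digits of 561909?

Reversing 561909 gives 909165.

909165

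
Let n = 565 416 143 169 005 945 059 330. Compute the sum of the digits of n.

94

5+6+5+4+1+6+1+4+3+1+6+9+0+0+5+9+4+5+0+5+9+3+3+0 = 94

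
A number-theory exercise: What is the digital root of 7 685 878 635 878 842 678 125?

3

7+6+8+5+8+7+8+6+3+5+8+7+8+8+4+2+6+7+8+1+2+5 = 129
1+2+9 = 12
1+2 = 3
(Equivalently, 7 685 878 635 878 842 678 125 mod 9 = 3.)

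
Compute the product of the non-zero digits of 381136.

432

3×8×1×1×3×6 = 432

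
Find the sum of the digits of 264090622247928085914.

90

2+6+4+0+9+0+6+2+2+2+4+7+9+2+8+0+8+5+9+1+4 = 90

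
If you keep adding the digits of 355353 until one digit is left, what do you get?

6

3+5+5+3+5+3 = 24
2+4 = 6
(Equivalently, 355353 mod 9 = 6.)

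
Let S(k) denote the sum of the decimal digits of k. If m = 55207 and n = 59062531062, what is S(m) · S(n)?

741

S(55207) = 5+5+2+0+7 = 19.
S(59062531062) = 5+9+0+6+2+5+3+1+0+6+2 = 39.
19 · 39 = 741.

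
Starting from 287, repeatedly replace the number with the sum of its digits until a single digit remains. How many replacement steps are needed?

287 → 17 → 8 (2 steps)

2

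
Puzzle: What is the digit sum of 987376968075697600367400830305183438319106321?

195

9+8+7+3+7+6+9+6+8+0+7+5+6+9+7+6+0+0+3+6+7+4+0+0+8+3+0+3+0+5+1+8+3+4+3+8+3+1+9+1+0+6+3+2+1 = 195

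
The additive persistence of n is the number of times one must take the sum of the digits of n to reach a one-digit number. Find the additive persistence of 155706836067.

2

155706836067 → 54 → 9 (2 steps)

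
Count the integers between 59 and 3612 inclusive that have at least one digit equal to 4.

994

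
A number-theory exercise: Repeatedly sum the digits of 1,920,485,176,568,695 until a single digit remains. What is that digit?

1

1+9+2+0+4+8+5+1+7+6+5+6+8+6+9+5 = 82
8+2 = 10
1+0 = 1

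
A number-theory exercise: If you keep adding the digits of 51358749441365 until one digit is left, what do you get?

2

5+1+3+5+8+7+4+9+4+4+1+3+6+5 = 65
6+5 = 11
1+1 = 2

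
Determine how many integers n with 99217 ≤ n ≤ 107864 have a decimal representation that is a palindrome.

16

The integers in [99217, 107864] that have a decimal representation that is a palindrome: 99299, 99399, 99499, 99599, 99699, 99799, …, 106601, 107701.
16 qualify.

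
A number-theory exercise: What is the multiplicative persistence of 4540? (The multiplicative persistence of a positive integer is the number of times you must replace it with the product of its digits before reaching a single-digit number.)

4540 → 0 (1 step)

1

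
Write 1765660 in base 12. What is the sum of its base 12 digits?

1765660 in base 12 is 711964.
Digit sum: 7+1+1+9+6+4 = 28.

28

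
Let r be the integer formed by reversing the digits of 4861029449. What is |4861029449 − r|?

4588172235

Reverse of 4861029449 is 9449201684.
|4861029449 − 9449201684| = 4588172235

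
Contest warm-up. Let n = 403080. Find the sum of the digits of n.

15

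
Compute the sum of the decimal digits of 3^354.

3^354 = 7960203505214079922596627255169838497787047322828694156142117910690491617566742105220063689523875143398306807872117412260518969904597664896897486680228885639266332044169
Sum of its 169 digits: 792.

792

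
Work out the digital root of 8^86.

The digital root of n equals n mod 9 (or 9 when 9 | n), so we need 8^86 mod 9.
8^86 ≡ 1 (mod 9), so the digital root is 1.

1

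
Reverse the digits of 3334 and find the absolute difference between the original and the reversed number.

Reverse of 3334 is 4333.
|3334 − 4333| = 999

999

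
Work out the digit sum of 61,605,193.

6+1+6+0+5+1+9+3 = 31

31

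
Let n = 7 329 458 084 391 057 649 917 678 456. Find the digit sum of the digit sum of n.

12

First digit sum: 147.
1+4+7 = 12.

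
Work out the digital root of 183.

3

1+8+3 = 12
1+2 = 3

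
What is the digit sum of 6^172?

6^172 = 69504842889850465003937437361477791133967604330890204501373930945428512785233633512028412478583419289257119930034025932198351141339136
Sum of its 134 digits: 567.

567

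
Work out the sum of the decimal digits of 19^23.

145

19^23 = 257829627945307727248226067259
Sum of its 30 digits: 145.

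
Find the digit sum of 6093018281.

6+0+9+3+0+1+8+2+8+1 = 38

38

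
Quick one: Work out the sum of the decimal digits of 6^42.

153

6^42 = 481229803398374426442198455156736
Sum of its 33 digits: 153.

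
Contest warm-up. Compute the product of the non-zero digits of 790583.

7560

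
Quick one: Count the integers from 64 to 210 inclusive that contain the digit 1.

The integers in [64, 210] that contain the digit 1: 71, 81, 91, 100, 101, 102, …, 201, 210.
105 qualify.

105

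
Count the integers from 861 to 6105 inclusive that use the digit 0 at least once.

The integers in [861, 6105] that use the digit 0 at least once: 870, 880, 890, 900, 901, 902, …, 6104, 6105.
1483 qualify.

1483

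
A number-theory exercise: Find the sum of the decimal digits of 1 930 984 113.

1+9+3+0+9+8+4+1+1+3 = 39

39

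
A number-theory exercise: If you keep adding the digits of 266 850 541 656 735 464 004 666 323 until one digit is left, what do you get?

5

2+6+6+8+5+0+5+4+1+6+5+6+7+3+5+4+6+4+0+0+4+6+6+6+3+2+3 = 113
1+1+3 = 5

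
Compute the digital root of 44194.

4

4+4+1+9+4 = 22
2+2 = 4
(Equivalently, 44194 mod 9 = 4.)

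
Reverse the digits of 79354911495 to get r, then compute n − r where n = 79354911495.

19942966098

Reverse of 79354911495 is 59411945397.
79354911495 − 59411945397 = 19942966098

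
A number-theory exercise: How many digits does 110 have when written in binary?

7

110 in base 2 is 1101110, which has 7 digits.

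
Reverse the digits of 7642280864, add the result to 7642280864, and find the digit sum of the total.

22

Reversal of 7642280864 is 4680822467; 7642280864 + 4680822467 = 12323103331.
Digit sum of 12323103331: 1+2+3+2+3+1+0+3+3+3+1 = 22.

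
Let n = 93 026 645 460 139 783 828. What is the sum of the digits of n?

94

9+3+0+2+6+6+4+5+4+6+0+1+3+9+7+8+3+8+2+8 = 94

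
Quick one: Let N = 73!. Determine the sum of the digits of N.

315

73! = 4470115461512684340891257138125051110076800700282905015819080092370422104067183317016903680000000000000000
Sum of its 106 digits: 315.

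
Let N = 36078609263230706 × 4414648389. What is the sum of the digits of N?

36078609263230706 × 4414648389 = 159274374261281913178232634
Sum of its 27 digits: 111.

111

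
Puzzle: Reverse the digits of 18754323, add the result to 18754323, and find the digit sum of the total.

12

Reversal of 18754323 is 32345781; 18754323 + 32345781 = 51100104.
Digit sum of 51100104: 5+1+1+0+0+1+0+4 = 12.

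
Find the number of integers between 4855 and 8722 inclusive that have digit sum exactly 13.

131

The integers in [4855, 8722] that have digit sum exactly 13: 4900, 5008, 5017, 5026, 5035, 5044, …, 8410, 8500.
131 qualify.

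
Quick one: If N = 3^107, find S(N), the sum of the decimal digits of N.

234

3^107 = 1127130637840908780976740490797413723399509150616187
Sum of its 52 digits: 234.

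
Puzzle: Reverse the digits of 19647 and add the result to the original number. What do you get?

Reverse of 19647 is 74691.
19647 + 74691 = 94338

94338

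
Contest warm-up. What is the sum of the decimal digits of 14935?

1+4+9+3+5 = 22

22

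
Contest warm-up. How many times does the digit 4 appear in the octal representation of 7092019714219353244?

2

7092019714219353244 in base 8 is 611537245533607122234.
The digit 4 appears 2 times.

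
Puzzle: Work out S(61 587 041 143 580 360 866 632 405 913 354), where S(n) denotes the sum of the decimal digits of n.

127

6+1+5+8+7+0+4+1+1+4+3+5+8+0+3+6+0+8+6+6+6+3+2+4+0+5+9+1+3+3+5+4 = 127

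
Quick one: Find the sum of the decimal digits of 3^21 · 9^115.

522

3^21 · 9^115 = 572051244350389846769299534113832523103781279047445012311130964732658735101919489469143082938722672929266113335592178747
Sum of its 120 digits: 522.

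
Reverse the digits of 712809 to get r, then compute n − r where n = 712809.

-195408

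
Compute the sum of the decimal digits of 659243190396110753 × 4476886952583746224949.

190

659243190396110753 × 4476886952583746224949 = 2951357237664030665369659360035455776597
Sum of its 40 digits: 190.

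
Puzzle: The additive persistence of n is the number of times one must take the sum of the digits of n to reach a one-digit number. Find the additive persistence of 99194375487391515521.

99194375487391515521 → 98 → 17 → 8 (3 steps)

3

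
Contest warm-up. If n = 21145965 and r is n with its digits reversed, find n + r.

Reverse of 21145965 is 56954112.
21145965 + 56954112 = 78100077

78100077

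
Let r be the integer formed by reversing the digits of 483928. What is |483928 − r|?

345456

Reverse of 483928 is 829384.
|483928 − 829384| = 345456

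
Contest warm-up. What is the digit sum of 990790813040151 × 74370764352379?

990790813040151 × 74370764352379 = 73685870079111068453639369229
Sum of its 29 digits: 138.

138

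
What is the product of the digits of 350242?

3×5×0×2×4×2 = 0

0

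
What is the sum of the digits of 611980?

6+1+1+9+8+0 = 25

25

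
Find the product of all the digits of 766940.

0

7×6×6×9×4×0 = 0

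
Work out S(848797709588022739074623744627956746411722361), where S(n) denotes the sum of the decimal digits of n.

219

8+4+8+7+9+7+7+0+9+5+8+8+0+2+2+7+3+9+0+7+4+6+2+3+7+4+4+6+2+7+9+5+6+7+4+6+4+1+1+7+2+2+3+6+1 = 219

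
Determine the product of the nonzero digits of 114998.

1×1×4×9×9×8 = 2592

2592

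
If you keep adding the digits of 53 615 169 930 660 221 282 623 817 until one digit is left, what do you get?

5

5+3+6+1+5+1+6+9+9+3+0+6+6+0+2+2+1+2+8+2+6+2+3+8+1+7 = 104
1+0+4 = 5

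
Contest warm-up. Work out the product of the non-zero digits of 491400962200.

31104

4×9×1×4×9×6×2×2 = 31104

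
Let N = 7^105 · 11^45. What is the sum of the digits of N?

647

7^105 · 11^45 = 3962461299778944358684222424573729545640322072550866561524779320881142193505458467973760368744184788036367778327756065043862071697172957
Sum of its 136 digits: 647.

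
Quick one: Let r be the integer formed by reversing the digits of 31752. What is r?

Reversing 31752 gives 25713.

25713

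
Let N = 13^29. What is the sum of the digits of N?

133

13^29 = 201538126434611150798503956371773
Sum of its 33 digits: 133.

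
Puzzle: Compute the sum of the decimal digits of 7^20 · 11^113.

614

7^20 · 11^113 = 379607009520054672374338570911477069856440270915580824841589427373061878123579533807303744772573318707680618686299707974411918516141931
Sum of its 135 digits: 614.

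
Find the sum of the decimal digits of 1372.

1+3+7+2 = 13

13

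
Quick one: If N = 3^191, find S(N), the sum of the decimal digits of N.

387

3^191 = 13494588674281093803728157396523884917402502294030101914066705367021922008906273586058258347
Sum of its 92 digits: 387.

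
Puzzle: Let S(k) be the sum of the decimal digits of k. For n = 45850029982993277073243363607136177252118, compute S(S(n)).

First digit sum: 177.
1+7+7 = 15.

15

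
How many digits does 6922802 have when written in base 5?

10

6922802 in base 5 is 3233012202, which has 10 digits.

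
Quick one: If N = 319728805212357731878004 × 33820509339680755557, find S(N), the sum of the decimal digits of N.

168

319728805212357731878004 × 33820509339680755557 = 10813391042849513710070175381727223269068228
Sum of its 44 digits: 168.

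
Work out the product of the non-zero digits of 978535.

37800

9×7×8×5×3×5 = 37800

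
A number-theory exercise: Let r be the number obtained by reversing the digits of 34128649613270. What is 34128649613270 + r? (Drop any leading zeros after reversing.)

Reverse of 34128649613270 is 7231694682143.
34128649613270 + 7231694682143 = 41360344295413

41360344295413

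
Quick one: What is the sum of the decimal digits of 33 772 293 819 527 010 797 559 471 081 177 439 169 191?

190

3+3+7+7+2+2+9+3+8+1+9+5+2+7+0+1+0+7+9+7+5+5+9+4+7+1+0+8+1+1+7+7+4+3+9+1+6+9+1+9+1 = 190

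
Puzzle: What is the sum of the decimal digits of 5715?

18

5+7+1+5 = 18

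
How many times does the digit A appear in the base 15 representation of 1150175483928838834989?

1150175483928838834989 in base 15 is BA191B2147A920A579.
The digit A appears 3 times.

3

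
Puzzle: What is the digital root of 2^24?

1

The digital root of n equals n mod 9 (or 9 when 9 | n), so we need 2^24 mod 9.
2^24 ≡ 1 (mod 9), so the digital root is 1.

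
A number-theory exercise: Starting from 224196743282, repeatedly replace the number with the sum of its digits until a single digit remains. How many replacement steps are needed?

2

224196743282 → 50 → 5 (2 steps)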